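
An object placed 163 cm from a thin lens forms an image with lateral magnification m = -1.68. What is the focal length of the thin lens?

f = 102 cm (converging)

m = −d_i/d_o ⇒ d_i = −m·d_o = −(-1.68)·(163) = 273.8 cm.
1/f = 1/d_o + 1/d_i = 1/(163) + 1/(273.8) = 0.009787, so f = 102 cm.
Since f is positive, the thin lens is converging.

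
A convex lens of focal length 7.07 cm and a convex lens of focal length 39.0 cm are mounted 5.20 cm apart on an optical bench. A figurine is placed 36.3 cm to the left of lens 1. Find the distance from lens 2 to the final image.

3.28 cm

Lens 1: 1/d_i1 = 1/f₁ − 1/d_o1 = 1/(7.07) − 1/(36.3) = 0.1139, so d_i1 = 8.780 cm.
The intermediate image is 8.780 cm to the right of lens 1, which lies 3.580 cm to the right of lens 2 — a virtual object — so d_o2 = −3.580 cm.
Lens 2: 1/d_i2 = 1/f₂ − 1/d_o2 = 1/(39.0) − 1/(-3.580) = 0.3050, so d_i2 = 3.28 cm.
The final image is real, 3.28 cm to the right of lens 2 (overall magnification ≈ -0.22).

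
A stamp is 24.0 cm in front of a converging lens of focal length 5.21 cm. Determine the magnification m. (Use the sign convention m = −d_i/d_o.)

m = -0.277

1/d_i = 1/f − 1/d_o = 1/(5.210) − 1/(24.0) = 0.1503, so d_i = 6.655 cm.
m = −d_i/d_o = −(6.655)/(24.0) = -0.277.
The image is real, inverted and reduced, on the far side of the lens.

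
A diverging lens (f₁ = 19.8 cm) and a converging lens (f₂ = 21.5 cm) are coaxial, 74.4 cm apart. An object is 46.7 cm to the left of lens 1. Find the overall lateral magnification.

f₁ = −19.8 cm (diverging).
Lens 1: 1/d_i1 = 1/(-19.8) − 1/(46.7) = -0.07192, so d_i1 = -13.90 cm; m₁ = −d_i1/d_o1 = +0.2976.
d_o2 = 74.4 − (-13.90) = 88.30 cm.
Lens 2: 1/d_i2 = 1/(21.5) − 1/(88.30) = 0.03519, so d_i2 = 28.42 cm; m₂ = −d_i2/d_o2 = -0.3219.
m = m₁·m₂ = (+0.2976)(-0.3219) = -0.0958.

m = -0.0958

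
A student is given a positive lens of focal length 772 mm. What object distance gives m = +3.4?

m = −d_i/d_o ⇒ d_i = −m·d_o.
1/f = 1/d_o + 1/d_i = 1/d_o − 1/(m·d_o) = (1 − 1/m)/d_o, so d_o = f(1 − 1/m) = (772.0)(1 − 1/(+3.4)) = 545 mm.

545 mm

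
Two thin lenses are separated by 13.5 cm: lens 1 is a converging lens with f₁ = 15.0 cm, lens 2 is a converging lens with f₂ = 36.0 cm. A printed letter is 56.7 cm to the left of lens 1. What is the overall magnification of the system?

Lens 1: 1/d_i1 = 1/(15.0) − 1/(56.7) = 0.04903, so d_i1 = 20.40 cm; m₁ = −d_i1/d_o1 = -0.3598.
d_o2 = 13.5 − (20.40) = -6.900 cm (virtual object).
Lens 2: 1/d_i2 = 1/(36.0) − 1/(-6.900) = 0.1727, so d_i2 = 5.790 cm; m₂ = −d_i2/d_o2 = +0.8392.
m = m₁·m₂ = (-0.3598)(+0.8392) = -0.302.

m = -0.302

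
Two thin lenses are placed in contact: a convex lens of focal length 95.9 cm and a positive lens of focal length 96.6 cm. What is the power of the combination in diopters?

P₁ = 1/f₁ = 1/(0.959 m) = +1.043 D; P₂ = 1/f₂ = 1/(0.966 m) = +1.035 D.
For thin lenses in contact, P = P₁ + P₂ = (+1.043) + (+1.035) = +2.08 D.

P = +2.08 D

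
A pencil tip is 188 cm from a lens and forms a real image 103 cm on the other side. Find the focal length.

f = 66.5 cm (converging)

Real image ⇒ d_i = +103 cm.
1/f = 1/d_o + 1/d_i = 1/(188) + 1/(103) = 0.01503, so f = 66.5 cm.
Since f is positive, the lens is converging.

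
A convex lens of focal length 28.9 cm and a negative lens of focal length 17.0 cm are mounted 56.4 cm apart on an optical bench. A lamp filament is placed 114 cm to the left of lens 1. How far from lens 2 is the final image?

Lens 1: 1/d_i1 = 1/f₁ − 1/d_o1 = 1/(28.9) − 1/(114) = 0.02583, so d_i1 = 38.71 cm.
The intermediate image is 38.71 cm to the right of lens 1, which is 56.4 − (38.71) = 17.69 cm to the left of lens 2, so d_o2 = +17.69 cm.
Lens 2 is diverging, so f₂ = −17.0 cm.
Lens 2: 1/d_i2 = 1/f₂ − 1/d_o2 = 1/(-17.0) − 1/(17.69) = -0.1154, so d_i2 = -8.67 cm.
The final image is virtual, 8.67 cm to the left of lens 2 (overall magnification ≈ -0.17).

8.67 cm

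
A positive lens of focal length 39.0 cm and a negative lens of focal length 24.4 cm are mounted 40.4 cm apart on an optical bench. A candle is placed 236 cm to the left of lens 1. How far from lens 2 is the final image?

8.53 cm

Lens 1: 1/d_i1 = 1/f₁ − 1/d_o1 = 1/(39.0) − 1/(236) = 0.02140, so d_i1 = 46.72 cm.
The intermediate image is 46.72 cm to the right of lens 1, which lies 6.320 cm to the right of lens 2 — a virtual object — so d_o2 = −6.320 cm.
Lens 2 is diverging, so f₂ = −24.4 cm.
Lens 2: 1/d_i2 = 1/f₂ − 1/d_o2 = 1/(-24.4) − 1/(-6.320) = 0.1172, so d_i2 = 8.53 cm.
The final image is real, 8.53 cm to the right of lens 2 (overall magnification ≈ -0.27).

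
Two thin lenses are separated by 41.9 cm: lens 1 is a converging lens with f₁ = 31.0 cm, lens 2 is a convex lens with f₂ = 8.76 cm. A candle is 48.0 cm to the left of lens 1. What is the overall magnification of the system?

m = -0.294

Lens 1: 1/d_i1 = 1/(31.0) − 1/(48.0) = 0.01142, so d_i1 = 87.53 cm; m₁ = −d_i1/d_o1 = -1.824.
d_o2 = 41.9 − (87.53) = -45.63 cm (virtual object).
Lens 2: 1/d_i2 = 1/(8.76) − 1/(-45.63) = 0.1361, so d_i2 = 7.349 cm; m₂ = −d_i2/d_o2 = +0.1611.
m = m₁·m₂ = (-1.824)(+0.1611) = -0.294.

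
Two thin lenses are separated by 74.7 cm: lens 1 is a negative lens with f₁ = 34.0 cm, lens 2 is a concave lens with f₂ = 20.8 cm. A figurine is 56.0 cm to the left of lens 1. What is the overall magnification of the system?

m = +0.0674

f₁ = −34.0 cm (diverging).
Lens 1: 1/d_i1 = 1/(-34.0) − 1/(56.0) = -0.04727, so d_i1 = -21.16 cm; m₁ = −d_i1/d_o1 = +0.3779.
d_o2 = 74.7 − (-21.16) = 95.86 cm.
f₂ = −20.8 cm (diverging).
Lens 2: 1/d_i2 = 1/(-20.8) − 1/(95.86) = -0.05851, so d_i2 = -17.09 cm; m₂ = −d_i2/d_o2 = +0.1783.
m = m₁·m₂ = (+0.3779)(+0.1783) = +0.0674.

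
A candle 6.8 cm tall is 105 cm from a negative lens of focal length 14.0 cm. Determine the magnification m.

For a negative lens, f = -14.0 cm.
1/d_i = 1/f − 1/d_o = 1/(-14.00) − 1/(105) = -0.08095, so d_i = -12.35 cm.
m = −d_i/d_o = −(-12.35)/(105) = +0.118.
The image is virtual, upright and reduced, on the same side as the object.

m = +0.118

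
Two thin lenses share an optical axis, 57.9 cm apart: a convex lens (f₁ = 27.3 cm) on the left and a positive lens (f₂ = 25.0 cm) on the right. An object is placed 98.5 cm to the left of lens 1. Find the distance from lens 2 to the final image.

Lens 1: 1/d_i1 = 1/f₁ − 1/d_o1 = 1/(27.3) − 1/(98.5) = 0.02648, so d_i1 = 37.77 cm.
The intermediate image is 37.77 cm to the right of lens 1, which is 57.9 − (37.77) = 20.13 cm to the left of lens 2, so d_o2 = +20.13 cm.
Lens 2: 1/d_i2 = 1/f₂ − 1/d_o2 = 1/(25.0) − 1/(20.13) = -0.009677, so d_i2 = -103 cm.
The final image is virtual, 103 cm to the left of lens 2 (overall magnification ≈ -2.0).

103 cm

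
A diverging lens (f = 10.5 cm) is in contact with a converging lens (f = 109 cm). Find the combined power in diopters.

P = -8.61 D

P₁ = 1/f₁ = 1/(-0.105 m) = -9.524 D; P₂ = 1/f₂ = 1/(1.09 m) = +0.9174 D.
For thin lenses in contact, P = P₁ + P₂ = (-9.524) + (+0.9174) = -8.61 D.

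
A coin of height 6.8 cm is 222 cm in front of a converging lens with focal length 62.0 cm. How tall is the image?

1/d_i = 1/f − 1/d_o = 1/(62.00) − 1/(222) = 0.01162, so d_i = 86.03 cm.
m = −d_i/d_o = -0.3875.
|h_i| = |m|·h_o = 0.3875 × 6.8 = 2.63 cm. The image is real, inverted and reduced, on the far side of the lens.

2.63 cm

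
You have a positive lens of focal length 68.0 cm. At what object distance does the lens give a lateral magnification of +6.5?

57.5 cm

m = −d_i/d_o ⇒ d_i = −m·d_o.
1/f = 1/d_o + 1/d_i = 1/d_o − 1/(m·d_o) = (1 − 1/m)/d_o, so d_o = f(1 − 1/m) = (68.00)(1 − 1/(+6.5)) = 57.5 cm.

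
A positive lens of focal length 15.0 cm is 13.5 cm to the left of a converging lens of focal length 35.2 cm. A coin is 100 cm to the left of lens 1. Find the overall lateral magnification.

Lens 1: 1/d_i1 = 1/(15.0) − 1/(100) = 0.05667, so d_i1 = 17.65 cm; m₁ = −d_i1/d_o1 = -0.1765.
d_o2 = 13.5 − (17.65) = -4.150 cm (virtual object).
Lens 2: 1/d_i2 = 1/(35.2) − 1/(-4.150) = 0.2694, so d_i2 = 3.712 cm; m₂ = −d_i2/d_o2 = +0.8945.
m = m₁·m₂ = (-0.1765)(+0.8945) = -0.158.

m = -0.158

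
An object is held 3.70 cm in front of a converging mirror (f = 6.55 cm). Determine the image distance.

Mirror equation: 1/s_i = 1/f − 1/s_o = 1/(6.550) − 1/(3.70) = 0.1527 − 0.2703 = -0.1176, so s_i = -8.50 cm.
The image is virtual, upright and enlarged, behind the mirror.

8.50 cm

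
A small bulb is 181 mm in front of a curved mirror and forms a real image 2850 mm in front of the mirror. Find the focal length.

Real image ⇒ d_i = +2850 mm.
1/f = 1/d_o + 1/d_i = 1/(181) + 1/(2850) = 0.005876, so f = 170 mm.
Since f is positive, the curved mirror is concave.

f = 170 mm (concave)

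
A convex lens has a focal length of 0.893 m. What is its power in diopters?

P = 1/f = 1/(0.893 m) = +1.12 D.

P = +1.12 D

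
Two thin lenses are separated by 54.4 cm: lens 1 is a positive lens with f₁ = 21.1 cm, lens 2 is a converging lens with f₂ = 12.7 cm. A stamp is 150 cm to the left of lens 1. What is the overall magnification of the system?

m = +0.121

Lens 1: 1/d_i1 = 1/(21.1) − 1/(150) = 0.04073, so d_i1 = 24.55 cm; m₁ = −d_i1/d_o1 = -0.1637.
d_o2 = 54.4 − (24.55) = 29.85 cm.
Lens 2: 1/d_i2 = 1/(12.7) − 1/(29.85) = 0.04524, so d_i2 = 22.10 cm; m₂ = −d_i2/d_o2 = -0.7405.
m = m₁·m₂ = (-0.1637)(-0.7405) = +0.121.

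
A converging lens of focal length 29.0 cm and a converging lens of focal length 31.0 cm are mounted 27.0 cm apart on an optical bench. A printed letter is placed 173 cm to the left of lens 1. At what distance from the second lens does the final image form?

6.26 cm

Lens 1: 1/d_i1 = 1/f₁ − 1/d_o1 = 1/(29.0) − 1/(173) = 0.02870, so d_i1 = 34.84 cm.
The intermediate image is 34.84 cm to the right of lens 1, which lies 7.840 cm to the right of lens 2 — a virtual object — so d_o2 = −7.840 cm.
Lens 2: 1/d_i2 = 1/f₂ − 1/d_o2 = 1/(31.0) − 1/(-7.840) = 0.1598, so d_i2 = 6.26 cm.
The final image is real, 6.26 cm to the right of lens 2 (overall magnification ≈ -0.16).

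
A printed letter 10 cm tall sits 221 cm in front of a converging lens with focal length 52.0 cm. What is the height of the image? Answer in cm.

3.08 cm

1/d_i = 1/f − 1/d_o = 1/(52.00) − 1/(221) = 0.01471, so d_i = 68.00 cm.
m = −d_i/d_o = -0.3077.
|h_i| = |m|·h_o = 0.3077 × 10 = 3.08 cm. The image is real, inverted and reduced, on the far side of the lens.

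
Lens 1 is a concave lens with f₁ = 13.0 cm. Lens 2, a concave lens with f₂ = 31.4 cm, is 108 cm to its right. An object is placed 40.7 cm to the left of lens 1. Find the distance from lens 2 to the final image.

Lens 1 is diverging, so f₁ = −13.0 cm.
Lens 1: 1/d_i1 = 1/f₁ − 1/d_o1 = 1/(-13.0) − 1/(40.7) = -0.1015, so d_i1 = -9.853 cm.
The intermediate image is 9.853 cm to the left of lens 1 (virtual), which is 108 − (-9.853) = 117.9 cm to the left of lens 2, so d_o2 = +117.9 cm.
Lens 2 is diverging, so f₂ = −31.4 cm.
Lens 2: 1/d_i2 = 1/f₂ − 1/d_o2 = 1/(-31.4) − 1/(117.9) = -0.04033, so d_i2 = -24.8 cm.
The final image is virtual, 24.8 cm to the left of lens 2 (overall magnification ≈ 0.051).

24.8 cm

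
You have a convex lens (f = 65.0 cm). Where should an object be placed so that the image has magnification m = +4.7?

m = −d_i/d_o ⇒ d_i = −m·d_o.
1/f = 1/d_o + 1/d_i = 1/d_o − 1/(m·d_o) = (1 − 1/m)/d_o, so d_o = f(1 − 1/m) = (65.00)(1 − 1/(+4.7)) = 51.2 cm.

51.2 cm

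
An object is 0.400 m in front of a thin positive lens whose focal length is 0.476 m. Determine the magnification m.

m = +6.26

1/d_i = 1/f − 1/d_o = 1/(0.4760) − 1/(0.400) = -0.3992, so d_i = -2.505 m.
m = −d_i/d_o = −(-2.505)/(0.400) = +6.26.
The image is virtual, upright and enlarged, on the same side as the object.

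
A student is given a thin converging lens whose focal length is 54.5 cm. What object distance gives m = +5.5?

m = −d_i/d_o ⇒ d_i = −m·d_o.
1/f = 1/d_o + 1/d_i = 1/d_o − 1/(m·d_o) = (1 − 1/m)/d_o, so d_o = f(1 − 1/m) = (54.50)(1 − 1/(+5.5)) = 44.6 cm.

44.6 cm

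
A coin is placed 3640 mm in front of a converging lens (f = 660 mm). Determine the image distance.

806 mm

Lens equation: 1/s_i = 1/f − 1/s_o = 1/(660.0) − 1/(3640) = 0.001515 − 0.0002747 = 0.001240, so s_i = 806 mm.
The image is real, inverted and reduced, on the far side of the lens.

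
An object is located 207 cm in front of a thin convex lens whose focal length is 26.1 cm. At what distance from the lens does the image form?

Thin-lens equation: 1/q = 1/f − 1/p = 1/(26.10) − 1/(207) = 0.03831 − 0.004831 = 0.03348, so q = 29.9 cm.
The image is real, inverted and reduced, on the far side of the lens.

29.9 cm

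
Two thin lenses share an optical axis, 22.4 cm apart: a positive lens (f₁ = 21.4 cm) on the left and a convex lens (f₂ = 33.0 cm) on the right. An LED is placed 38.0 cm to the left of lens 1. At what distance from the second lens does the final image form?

Lens 1: 1/d_i1 = 1/f₁ − 1/d_o1 = 1/(21.4) − 1/(38.0) = 0.02041, so d_i1 = 48.99 cm.
The intermediate image is 48.99 cm to the right of lens 1, which lies 26.59 cm to the right of lens 2 — a virtual object — so d_o2 = −26.59 cm.
Lens 2: 1/d_i2 = 1/f₂ − 1/d_o2 = 1/(33.0) − 1/(-26.59) = 0.06791, so d_i2 = 14.7 cm.
The final image is real, 14.7 cm to the right of lens 2 (overall magnification ≈ -0.71).

14.7 cm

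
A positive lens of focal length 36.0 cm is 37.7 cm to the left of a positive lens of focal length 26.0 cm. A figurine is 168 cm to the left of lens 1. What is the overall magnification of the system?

m = -0.208

Lens 1: 1/d_i1 = 1/(36.0) − 1/(168) = 0.02183, so d_i1 = 45.82 cm; m₁ = −d_i1/d_o1 = -0.2727.
d_o2 = 37.7 − (45.82) = -8.120 cm (virtual object).
Lens 2: 1/d_i2 = 1/(26.0) − 1/(-8.120) = 0.1616, so d_i2 = 6.188 cm; m₂ = −d_i2/d_o2 = +0.7620.
m = m₁·m₂ = (-0.2727)(+0.7620) = -0.208.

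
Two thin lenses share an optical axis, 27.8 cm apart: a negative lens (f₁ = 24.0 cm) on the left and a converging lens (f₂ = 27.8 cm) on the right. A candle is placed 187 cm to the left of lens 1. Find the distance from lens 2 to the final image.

64.1 cm

Lens 1 is diverging, so f₁ = −24.0 cm.
Lens 1: 1/d_i1 = 1/f₁ − 1/d_o1 = 1/(-24.0) − 1/(187) = -0.04701, so d_i1 = -21.27 cm.
The intermediate image is 21.27 cm to the left of lens 1 (virtual), which is 27.8 − (-21.27) = 49.07 cm to the left of lens 2, so d_o2 = +49.07 cm.
Lens 2: 1/d_i2 = 1/f₂ − 1/d_o2 = 1/(27.8) − 1/(49.07) = 0.01559, so d_i2 = 64.1 cm.
The final image is real, 64.1 cm to the right of lens 2 (overall magnification ≈ -0.15).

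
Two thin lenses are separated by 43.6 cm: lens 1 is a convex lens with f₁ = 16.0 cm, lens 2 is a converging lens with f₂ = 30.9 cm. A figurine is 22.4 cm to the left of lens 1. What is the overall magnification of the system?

Lens 1: 1/d_i1 = 1/(16.0) − 1/(22.4) = 0.01786, so d_i1 = 56.00 cm; m₁ = −d_i1/d_o1 = -2.500.
d_o2 = 43.6 − (56.00) = -12.40 cm (virtual object).
Lens 2: 1/d_i2 = 1/(30.9) − 1/(-12.40) = 0.1130, so d_i2 = 8.849 cm; m₂ = −d_i2/d_o2 = +0.7136.
m = m₁·m₂ = (-2.500)(+0.7136) = -1.78.

m = -1.78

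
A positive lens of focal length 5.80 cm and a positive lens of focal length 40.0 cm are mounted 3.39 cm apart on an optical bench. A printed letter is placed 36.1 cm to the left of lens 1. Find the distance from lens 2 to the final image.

Lens 1: 1/d_i1 = 1/f₁ − 1/d_o1 = 1/(5.80) − 1/(36.1) = 0.1447, so d_i1 = 6.910 cm.
The intermediate image is 6.910 cm to the right of lens 1, which lies 3.520 cm to the right of lens 2 — a virtual object — so d_o2 = −3.520 cm.
Lens 2: 1/d_i2 = 1/f₂ − 1/d_o2 = 1/(40.0) − 1/(-3.520) = 0.3091, so d_i2 = 3.24 cm.
The final image is real, 3.24 cm to the right of lens 2 (overall magnification ≈ -0.18).

3.24 cm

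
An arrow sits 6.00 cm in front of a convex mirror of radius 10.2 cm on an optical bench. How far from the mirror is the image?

2.76 cm

f = R/2 = 10.2/2 = 5.100 cm; for a convex mirror, f = -5.100 cm.
Mirror equation: 1/s_i = 1/f − 1/s_o = 1/(-5.100) − 1/(6.00) = -0.1961 − 0.1667 = -0.3627, so s_i = -2.76 cm.
The image is virtual, upright and reduced, behind the mirror.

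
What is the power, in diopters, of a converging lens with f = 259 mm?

P = +3.86 D

f = 25.9 cm = 0.259 m.
P = 1/f = 1/(0.259 m) = +3.86 D.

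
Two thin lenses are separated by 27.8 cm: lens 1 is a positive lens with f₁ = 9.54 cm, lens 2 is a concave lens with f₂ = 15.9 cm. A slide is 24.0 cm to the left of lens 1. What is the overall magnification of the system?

Lens 1: 1/d_i1 = 1/(9.54) − 1/(24.0) = 0.06316, so d_i1 = 15.83 cm; m₁ = −d_i1/d_o1 = -0.6596.
d_o2 = 27.8 − (15.83) = 11.97 cm.
f₂ = −15.9 cm (diverging).
Lens 2: 1/d_i2 = 1/(-15.9) − 1/(11.97) = -0.1464, so d_i2 = -6.829 cm; m₂ = −d_i2/d_o2 = +0.5705.
m = m₁·m₂ = (-0.6596)(+0.5705) = -0.376.

m = -0.376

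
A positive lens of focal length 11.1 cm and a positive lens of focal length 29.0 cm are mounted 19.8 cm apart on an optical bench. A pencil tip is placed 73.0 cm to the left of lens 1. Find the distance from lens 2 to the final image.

Lens 1: 1/d_i1 = 1/f₁ − 1/d_o1 = 1/(11.1) − 1/(73.0) = 0.07639, so d_i1 = 13.09 cm.
The intermediate image is 13.09 cm to the right of lens 1, which is 19.8 − (13.09) = 6.710 cm to the left of lens 2, so d_o2 = +6.710 cm.
Lens 2: 1/d_i2 = 1/f₂ − 1/d_o2 = 1/(29.0) − 1/(6.710) = -0.1145, so d_i2 = -8.73 cm.
The final image is virtual, 8.73 cm to the left of lens 2 (overall magnification ≈ -0.23).

8.73 cm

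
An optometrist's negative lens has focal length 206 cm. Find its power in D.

For a negative lens, f = −206 cm.
f = -206 cm = -2.06 m.
P = 1/f = 1/(-2.06 m) = -0.485 D.

P = -0.485 D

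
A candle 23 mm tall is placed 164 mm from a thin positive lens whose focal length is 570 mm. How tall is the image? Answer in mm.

1/d_i = 1/f − 1/d_o = 1/(570.0) − 1/(164) = -0.004343, so d_i = -230.2 mm.
m = −d_i/d_o = +1.404.
|h_i| = |m|·h_o = 1.404 × 23 = 32.3 mm. The image is virtual, upright and enlarged, on the same side as the object.

32.3 mm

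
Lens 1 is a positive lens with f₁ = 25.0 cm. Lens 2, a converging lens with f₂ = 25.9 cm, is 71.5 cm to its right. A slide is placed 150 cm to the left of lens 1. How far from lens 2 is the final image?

68.9 cm

Lens 1: 1/d_i1 = 1/f₁ − 1/d_o1 = 1/(25.0) − 1/(150) = 0.03333, so d_i1 = 30.00 cm.
The intermediate image is 30.00 cm to the right of lens 1, which is 71.5 − (30.00) = 41.50 cm to the left of lens 2, so d_o2 = +41.50 cm.
Lens 2: 1/d_i2 = 1/f₂ − 1/d_o2 = 1/(25.9) − 1/(41.50) = 0.01451, so d_i2 = 68.9 cm.
The final image is real, 68.9 cm to the right of lens 2 (overall magnification ≈ 0.33).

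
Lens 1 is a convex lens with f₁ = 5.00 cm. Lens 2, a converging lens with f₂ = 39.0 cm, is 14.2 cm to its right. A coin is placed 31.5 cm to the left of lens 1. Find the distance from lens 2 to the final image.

10.5 cm

Lens 1: 1/d_i1 = 1/f₁ − 1/d_o1 = 1/(5.00) − 1/(31.5) = 0.1683, so d_i1 = 5.943 cm.
The intermediate image is 5.943 cm to the right of lens 1, which is 14.2 − (5.943) = 8.257 cm to the left of lens 2, so d_o2 = +8.257 cm.
Lens 2: 1/d_i2 = 1/f₂ − 1/d_o2 = 1/(39.0) − 1/(8.257) = -0.09547, so d_i2 = -10.5 cm.
The final image is virtual, 10.5 cm to the left of lens 2 (overall magnification ≈ -0.24).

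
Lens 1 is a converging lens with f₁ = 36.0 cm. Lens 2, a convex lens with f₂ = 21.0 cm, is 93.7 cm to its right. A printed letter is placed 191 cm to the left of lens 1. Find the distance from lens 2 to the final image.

36.6 cm

Lens 1: 1/d_i1 = 1/f₁ − 1/d_o1 = 1/(36.0) − 1/(191) = 0.02254, so d_i1 = 44.36 cm.
The intermediate image is 44.36 cm to the right of lens 1, which is 93.7 − (44.36) = 49.34 cm to the left of lens 2, so d_o2 = +49.34 cm.
Lens 2: 1/d_i2 = 1/f₂ − 1/d_o2 = 1/(21.0) − 1/(49.34) = 0.02735, so d_i2 = 36.6 cm.
The final image is real, 36.6 cm to the right of lens 2 (overall magnification ≈ 0.17).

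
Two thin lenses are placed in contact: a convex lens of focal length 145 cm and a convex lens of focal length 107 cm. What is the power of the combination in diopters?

P₁ = 1/f₁ = 1/(1.45 m) = +0.6897 D; P₂ = 1/f₂ = 1/(1.07 m) = +0.9346 D.
For thin lenses in contact, P = P₁ + P₂ = (+0.6897) + (+0.9346) = +1.62 D.

P = +1.62 D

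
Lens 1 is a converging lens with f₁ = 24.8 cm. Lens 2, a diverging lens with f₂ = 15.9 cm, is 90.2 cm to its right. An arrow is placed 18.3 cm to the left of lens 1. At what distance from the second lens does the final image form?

14.5 cm

Lens 1: 1/d_i1 = 1/f₁ − 1/d_o1 = 1/(24.8) − 1/(18.3) = -0.01432, so d_i1 = -69.82 cm.
The intermediate image is 69.82 cm to the left of lens 1 (virtual), which is 90.2 − (-69.82) = 160.0 cm to the left of lens 2, so d_o2 = +160.0 cm.
Lens 2 is diverging, so f₂ = −15.9 cm.
Lens 2: 1/d_i2 = 1/f₂ − 1/d_o2 = 1/(-15.9) − 1/(160.0) = -0.06914, so d_i2 = -14.5 cm.
The final image is virtual, 14.5 cm to the left of lens 2 (overall magnification ≈ 0.34).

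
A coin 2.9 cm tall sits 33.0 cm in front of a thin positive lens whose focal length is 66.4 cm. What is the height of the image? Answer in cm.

5.77 cm

1/d_i = 1/f − 1/d_o = 1/(66.40) − 1/(33.0) = -0.01524, so d_i = -65.60 cm.
m = −d_i/d_o = +1.988.
|h_i| = |m|·h_o = 1.988 × 2.9 = 5.77 cm. The image is virtual, upright and enlarged, on the same side as the object.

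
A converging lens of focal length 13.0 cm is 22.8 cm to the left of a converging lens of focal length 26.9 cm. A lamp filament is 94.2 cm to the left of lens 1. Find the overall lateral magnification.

m = -0.225

Lens 1: 1/d_i1 = 1/(13.0) − 1/(94.2) = 0.06631, so d_i1 = 15.08 cm; m₁ = −d_i1/d_o1 = -0.1601.
d_o2 = 22.8 − (15.08) = 7.720 cm.
Lens 2: 1/d_i2 = 1/(26.9) − 1/(7.720) = -0.09236, so d_i2 = -10.83 cm; m₂ = −d_i2/d_o2 = +1.403.
m = m₁·m₂ = (-0.1601)(+1.403) = -0.225.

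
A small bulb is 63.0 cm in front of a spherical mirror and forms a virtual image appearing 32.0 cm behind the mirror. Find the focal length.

f = -65.0 cm (convex)

Virtual image ⇒ d_i = −32.0 cm.
1/f = 1/d_o + 1/d_i = 1/(63.0) + 1/(-32.0) = -0.01538, so f = -65.0 cm.
Since f is negative, the spherical mirror is convex.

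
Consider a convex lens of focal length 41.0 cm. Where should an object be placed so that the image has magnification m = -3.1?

54.2 cm

m = −d_i/d_o ⇒ d_i = −m·d_o.
1/f = 1/d_o + 1/d_i = 1/d_o − 1/(m·d_o) = (1 − 1/m)/d_o, so d_o = f(1 − 1/m) = (41.00)(1 − 1/(-3.1)) = 54.2 cm.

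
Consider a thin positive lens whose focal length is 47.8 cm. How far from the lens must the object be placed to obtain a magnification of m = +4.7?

37.6 cm

m = −d_i/d_o ⇒ d_i = −m·d_o.
1/f = 1/d_o + 1/d_i = 1/d_o − 1/(m·d_o) = (1 − 1/m)/d_o, so d_o = f(1 − 1/m) = (47.80)(1 − 1/(+4.7)) = 37.6 cm.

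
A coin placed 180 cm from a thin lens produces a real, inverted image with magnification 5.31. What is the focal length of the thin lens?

f = 151 cm (converging)

m = −d_i/d_o ⇒ d_i = −m·d_o = −(-5.31)·(180) = 955.8 cm.
1/f = 1/d_o + 1/d_i = 1/(180) + 1/(955.8) = 0.006602, so f = 151 cm.
Since f is positive, the thin lens is converging.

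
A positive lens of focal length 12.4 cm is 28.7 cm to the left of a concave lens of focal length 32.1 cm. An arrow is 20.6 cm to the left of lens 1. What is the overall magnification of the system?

Lens 1: 1/d_i1 = 1/(12.4) − 1/(20.6) = 0.03210, so d_i1 = 31.15 cm; m₁ = −d_i1/d_o1 = -1.512.
d_o2 = 28.7 − (31.15) = -2.450 cm (virtual object).
f₂ = −32.1 cm (diverging).
Lens 2: 1/d_i2 = 1/(-32.1) − 1/(-2.450) = 0.3770, so d_i2 = 2.652 cm; m₂ = −d_i2/d_o2 = +1.083.
m = m₁·m₂ = (-1.512)(+1.083) = -1.64.

m = -1.64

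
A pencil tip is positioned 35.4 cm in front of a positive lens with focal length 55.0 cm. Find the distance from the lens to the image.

Thin-lens equation: 1/s_i = 1/f − 1/s_o = 1/(55.00) − 1/(35.4) = 0.01818 − 0.02825 = -0.01007, so s_i = -99.3 cm.
The image is virtual, upright and enlarged, on the same side as the object.

99.3 cm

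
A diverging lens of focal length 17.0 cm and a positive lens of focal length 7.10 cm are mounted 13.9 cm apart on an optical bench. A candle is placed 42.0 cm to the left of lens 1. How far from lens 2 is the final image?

9.77 cm

Lens 1 is diverging, so f₁ = −17.0 cm.
Lens 1: 1/d_i1 = 1/f₁ − 1/d_o1 = 1/(-17.0) − 1/(42.0) = -0.08263, so d_i1 = -12.10 cm.
The intermediate image is 12.10 cm to the left of lens 1 (virtual), which is 13.9 − (-12.10) = 26.00 cm to the left of lens 2, so d_o2 = +26.00 cm.
Lens 2: 1/d_i2 = 1/f₂ − 1/d_o2 = 1/(7.10) − 1/(26.00) = 0.1024, so d_i2 = 9.77 cm.
The final image is real, 9.77 cm to the right of lens 2 (overall magnification ≈ -0.11).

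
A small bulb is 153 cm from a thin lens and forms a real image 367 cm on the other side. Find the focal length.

f = 108 cm (converging)

Real image ⇒ d_i = +367 cm.
1/f = 1/d_o + 1/d_i = 1/(153) + 1/(367) = 0.009261, so f = 108 cm.
Since f is positive, the thin lens is converging.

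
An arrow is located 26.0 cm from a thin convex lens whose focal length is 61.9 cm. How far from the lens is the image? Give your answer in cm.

Lens equation: 1/d_i = 1/f − 1/d_o = 1/(61.90) − 1/(26.0) = 0.01616 − 0.03846 = -0.02231, so d_i = -44.8 cm.
The image is virtual, upright and enlarged, on the same side as the object.

44.8 cm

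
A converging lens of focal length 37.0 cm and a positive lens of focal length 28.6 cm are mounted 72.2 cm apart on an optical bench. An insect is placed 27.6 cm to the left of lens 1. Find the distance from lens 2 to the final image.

Lens 1: 1/d_i1 = 1/f₁ − 1/d_o1 = 1/(37.0) − 1/(27.6) = -0.009205, so d_i1 = -108.6 cm.
The intermediate image is 108.6 cm to the left of lens 1 (virtual), which is 72.2 − (-108.6) = 180.8 cm to the left of lens 2, so d_o2 = +180.8 cm.
Lens 2: 1/d_i2 = 1/f₂ − 1/d_o2 = 1/(28.6) − 1/(180.8) = 0.02943, so d_i2 = 34.0 cm.
The final image is real, 34.0 cm to the right of lens 2 (overall magnification ≈ -0.74).

34.0 cm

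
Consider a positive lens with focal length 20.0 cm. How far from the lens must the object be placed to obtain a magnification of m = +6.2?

16.8 cm

m = −d_i/d_o ⇒ d_i = −m·d_o.
1/f = 1/d_o + 1/d_i = 1/d_o − 1/(m·d_o) = (1 − 1/m)/d_o, so d_o = f(1 − 1/m) = (20.00)(1 − 1/(+6.2)) = 16.8 cm.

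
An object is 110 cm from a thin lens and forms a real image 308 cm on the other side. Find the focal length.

f = 81.1 cm (converging)

Real image ⇒ d_i = +308 cm.
1/f = 1/d_o + 1/d_i = 1/(110) + 1/(308) = 0.01234, so f = 81.1 cm.
Since f is positive, the thin lens is converging.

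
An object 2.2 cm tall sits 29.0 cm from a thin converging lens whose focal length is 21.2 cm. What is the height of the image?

1/d_i = 1/f − 1/d_o = 1/(21.20) − 1/(29.0) = 0.01269, so d_i = 78.82 cm.
m = −d_i/d_o = -2.718.
|h_i| = |m|·h_o = 2.718 × 2.2 = 5.98 cm. The image is real, inverted and enlarged, on the far side of the lens.

5.98 cm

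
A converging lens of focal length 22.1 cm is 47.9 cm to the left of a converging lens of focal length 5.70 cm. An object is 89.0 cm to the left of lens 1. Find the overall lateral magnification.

Lens 1: 1/d_i1 = 1/(22.1) − 1/(89.0) = 0.03401, so d_i1 = 29.40 cm; m₁ = −d_i1/d_o1 = -0.3303.
d_o2 = 47.9 − (29.40) = 18.50 cm.
Lens 2: 1/d_i2 = 1/(5.70) − 1/(18.50) = 0.1214, so d_i2 = 8.238 cm; m₂ = −d_i2/d_o2 = -0.4453.
m = m₁·m₂ = (-0.3303)(-0.4453) = +0.147.

m = +0.147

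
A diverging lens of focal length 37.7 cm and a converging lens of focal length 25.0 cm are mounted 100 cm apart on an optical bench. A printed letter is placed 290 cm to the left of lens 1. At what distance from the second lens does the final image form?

Lens 1 is diverging, so f₁ = −37.7 cm.
Lens 1: 1/d_i1 = 1/f₁ − 1/d_o1 = 1/(-37.7) − 1/(290) = -0.02997, so d_i1 = -33.36 cm.
The intermediate image is 33.36 cm to the left of lens 1 (virtual), which is 100 − (-33.36) = 133.4 cm to the left of lens 2, so d_o2 = +133.4 cm.
Lens 2: 1/d_i2 = 1/f₂ − 1/d_o2 = 1/(25.0) − 1/(133.4) = 0.03250, so d_i2 = 30.8 cm.
The final image is real, 30.8 cm to the right of lens 2 (overall magnification ≈ -0.027).

30.8 cm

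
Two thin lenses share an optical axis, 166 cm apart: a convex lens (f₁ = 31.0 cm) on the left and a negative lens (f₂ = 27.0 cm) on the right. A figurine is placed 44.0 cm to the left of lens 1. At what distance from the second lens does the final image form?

Lens 1: 1/d_i1 = 1/f₁ − 1/d_o1 = 1/(31.0) − 1/(44.0) = 0.009531, so d_i1 = 104.9 cm.
The intermediate image is 104.9 cm to the right of lens 1, which is 166 − (104.9) = 61.10 cm to the left of lens 2, so d_o2 = +61.10 cm.
Lens 2 is diverging, so f₂ = −27.0 cm.
Lens 2: 1/d_i2 = 1/f₂ − 1/d_o2 = 1/(-27.0) − 1/(61.10) = -0.05340, so d_i2 = -18.7 cm.
The final image is virtual, 18.7 cm to the left of lens 2 (overall magnification ≈ -0.73).

18.7 cm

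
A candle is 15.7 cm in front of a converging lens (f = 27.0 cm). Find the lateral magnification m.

1/d_i = 1/f − 1/d_o = 1/(27.00) − 1/(15.7) = -0.02666, so d_i = -37.51 cm.
m = −d_i/d_o = −(-37.51)/(15.7) = +2.39.
The image is virtual, upright and enlarged, on the same side as the object.

m = +2.39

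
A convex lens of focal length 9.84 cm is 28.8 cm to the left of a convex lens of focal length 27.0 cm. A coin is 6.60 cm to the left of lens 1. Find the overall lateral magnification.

Lens 1: 1/d_i1 = 1/(9.84) − 1/(6.60) = -0.04989, so d_i1 = -20.04 cm; m₁ = −d_i1/d_o1 = +3.036.
d_o2 = 28.8 − (-20.04) = 48.84 cm.
Lens 2: 1/d_i2 = 1/(27.0) − 1/(48.84) = 0.01656, so d_i2 = 60.38 cm; m₂ = −d_i2/d_o2 = -1.236.
m = m₁·m₂ = (+3.036)(-1.236) = -3.75.

m = -3.75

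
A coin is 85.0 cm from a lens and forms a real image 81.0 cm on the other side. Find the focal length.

Real image ⇒ d_i = +81.0 cm.
1/f = 1/d_o + 1/d_i = 1/(85.0) + 1/(81.0) = 0.02411, so f = 41.5 cm.
Since f is positive, the lens is converging.

f = 41.5 cm (converging)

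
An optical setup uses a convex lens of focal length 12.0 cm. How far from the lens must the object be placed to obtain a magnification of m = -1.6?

19.5 cm

m = −d_i/d_o ⇒ d_i = −m·d_o.
1/f = 1/d_o + 1/d_i = 1/d_o − 1/(m·d_o) = (1 − 1/m)/d_o, so d_o = f(1 − 1/m) = (12.00)(1 − 1/(-1.6)) = 19.5 cm.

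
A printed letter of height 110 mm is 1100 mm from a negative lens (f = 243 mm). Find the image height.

For a negative lens, f = -243 mm.
1/d_i = 1/f − 1/d_o = 1/(-243.0) − 1/(1100) = -0.005024, so d_i = -199.0 mm.
m = −d_i/d_o = +0.1809.
|h_i| = |m|·h_o = 0.1809 × 110 = 19.9 mm. The image is virtual, upright and reduced, on the same side as the object.

19.9 mm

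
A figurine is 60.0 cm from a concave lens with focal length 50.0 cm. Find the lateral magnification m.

m = +0.455

For a concave lens, f = -50.0 cm.
1/d_i = 1/f − 1/d_o = 1/(-50.00) − 1/(60.0) = -0.03667, so d_i = -27.27 cm.
m = −d_i/d_o = −(-27.27)/(60.0) = +0.455.
The image is virtual, upright and reduced, on the same side as the object.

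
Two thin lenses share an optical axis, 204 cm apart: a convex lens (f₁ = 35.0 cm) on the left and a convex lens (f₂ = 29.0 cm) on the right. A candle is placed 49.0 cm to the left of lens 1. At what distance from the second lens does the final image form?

Lens 1: 1/d_i1 = 1/f₁ − 1/d_o1 = 1/(35.0) − 1/(49.0) = 0.008163, so d_i1 = 122.5 cm.
The intermediate image is 122.5 cm to the right of lens 1, which is 204 − (122.5) = 81.50 cm to the left of lens 2, so d_o2 = +81.50 cm.
Lens 2: 1/d_i2 = 1/f₂ − 1/d_o2 = 1/(29.0) − 1/(81.50) = 0.02221, so d_i2 = 45.0 cm.
The final image is real, 45.0 cm to the right of lens 2 (overall magnification ≈ 1.4).

45.0 cm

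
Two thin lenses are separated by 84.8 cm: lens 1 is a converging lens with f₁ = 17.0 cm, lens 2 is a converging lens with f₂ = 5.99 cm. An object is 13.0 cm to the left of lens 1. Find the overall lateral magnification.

m = -0.190

Lens 1: 1/d_i1 = 1/(17.0) − 1/(13.0) = -0.01810, so d_i1 = -55.25 cm; m₁ = −d_i1/d_o1 = +4.250.
d_o2 = 84.8 − (-55.25) = 140.1 cm.
Lens 2: 1/d_i2 = 1/(5.99) − 1/(140.1) = 0.1598, so d_i2 = 6.258 cm; m₂ = −d_i2/d_o2 = -0.04466.
m = m₁·m₂ = (+4.250)(-0.04466) = -0.190.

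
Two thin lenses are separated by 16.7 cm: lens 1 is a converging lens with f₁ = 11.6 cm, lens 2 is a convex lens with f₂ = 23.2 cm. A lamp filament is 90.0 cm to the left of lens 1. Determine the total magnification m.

m = -0.173

Lens 1: 1/d_i1 = 1/(11.6) − 1/(90.0) = 0.07510, so d_i1 = 13.32 cm; m₁ = −d_i1/d_o1 = -0.1480.
d_o2 = 16.7 − (13.32) = 3.380 cm.
Lens 2: 1/d_i2 = 1/(23.2) − 1/(3.380) = -0.2528, so d_i2 = -3.956 cm; m₂ = −d_i2/d_o2 = +1.171.
m = m₁·m₂ = (-0.1480)(+1.171) = -0.173.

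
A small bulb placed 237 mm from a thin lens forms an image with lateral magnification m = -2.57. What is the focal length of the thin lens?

f = 171 mm (converging)

m = −d_i/d_o ⇒ d_i = −m·d_o = −(-2.57)·(237) = 609.1 mm.
1/f = 1/d_o + 1/d_i = 1/(237) + 1/(609.1) = 0.005861, so f = 171 mm.
Since f is positive, the thin lens is converging.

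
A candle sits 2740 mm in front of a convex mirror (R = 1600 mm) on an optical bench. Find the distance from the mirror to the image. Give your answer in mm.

f = R/2 = 1600/2 = 800.0 mm; for a convex mirror, f = -800.0 mm.
Mirror equation: 1/q = 1/f − 1/p = 1/(-800.0) − 1/(2740) = -0.001250 − 0.0003650 = -0.001615, so q = -619 mm.
The image is virtual, upright and reduced, behind the mirror.

619 mm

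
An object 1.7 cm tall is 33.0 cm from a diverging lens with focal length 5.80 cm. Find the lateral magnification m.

For a diverging lens, f = -5.80 cm.
1/d_i = 1/f − 1/d_o = 1/(-5.800) − 1/(33.0) = -0.2027, so d_i = -4.933 cm.
m = −d_i/d_o = −(-4.933)/(33.0) = +0.149.
The image is virtual, upright and reduced, on the same side as the object.

m = +0.149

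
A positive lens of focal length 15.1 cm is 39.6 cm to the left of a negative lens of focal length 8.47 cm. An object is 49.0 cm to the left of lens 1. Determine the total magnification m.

m = -0.144

Lens 1: 1/d_i1 = 1/(15.1) − 1/(49.0) = 0.04582, so d_i1 = 21.83 cm; m₁ = −d_i1/d_o1 = -0.4455.
d_o2 = 39.6 − (21.83) = 17.77 cm.
f₂ = −8.47 cm (diverging).
Lens 2: 1/d_i2 = 1/(-8.47) − 1/(17.77) = -0.1743, so d_i2 = -5.736 cm; m₂ = −d_i2/d_o2 = +0.3228.
m = m₁·m₂ = (-0.4455)(+0.3228) = -0.144.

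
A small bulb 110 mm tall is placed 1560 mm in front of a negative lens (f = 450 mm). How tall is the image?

24.6 mm

For a negative lens, f = -450 mm.
1/d_i = 1/f − 1/d_o = 1/(-450.0) − 1/(1560) = -0.002863, so d_i = -349.3 mm.
m = −d_i/d_o = +0.2239.
|h_i| = |m|·h_o = 0.2239 × 110 = 24.6 mm. The image is virtual, upright and reduced, on the same side as the object.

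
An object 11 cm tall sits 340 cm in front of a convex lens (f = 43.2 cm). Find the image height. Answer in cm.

1.60 cm

1/d_i = 1/f − 1/d_o = 1/(43.20) − 1/(340) = 0.02021, so d_i = 49.49 cm.
m = −d_i/d_o = -0.1456.
|h_i| = |m|·h_o = 0.1456 × 11 = 1.60 cm. The image is real, inverted and reduced, on the far side of the lens.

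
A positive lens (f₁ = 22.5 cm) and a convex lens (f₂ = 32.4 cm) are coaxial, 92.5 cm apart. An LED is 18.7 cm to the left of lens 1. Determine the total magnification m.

m = -1.12

Lens 1: 1/d_i1 = 1/(22.5) − 1/(18.7) = -0.009031, so d_i1 = -110.7 cm; m₁ = −d_i1/d_o1 = +5.920.
d_o2 = 92.5 − (-110.7) = 203.2 cm.
Lens 2: 1/d_i2 = 1/(32.4) − 1/(203.2) = 0.02594, so d_i2 = 38.55 cm; m₂ = −d_i2/d_o2 = -0.1897.
m = m₁·m₂ = (+5.920)(-0.1897) = -1.12.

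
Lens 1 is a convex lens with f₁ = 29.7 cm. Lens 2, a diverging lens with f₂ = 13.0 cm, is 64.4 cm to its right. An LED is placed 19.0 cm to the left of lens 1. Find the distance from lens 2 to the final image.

11.7 cm

Lens 1: 1/d_i1 = 1/f₁ − 1/d_o1 = 1/(29.7) − 1/(19.0) = -0.01896, so d_i1 = -52.74 cm.
The intermediate image is 52.74 cm to the left of lens 1 (virtual), which is 64.4 − (-52.74) = 117.1 cm to the left of lens 2, so d_o2 = +117.1 cm.
Lens 2 is diverging, so f₂ = −13.0 cm.
Lens 2: 1/d_i2 = 1/f₂ − 1/d_o2 = 1/(-13.0) − 1/(117.1) = -0.08546, so d_i2 = -11.7 cm.
The final image is virtual, 11.7 cm to the left of lens 2 (overall magnification ≈ 0.28).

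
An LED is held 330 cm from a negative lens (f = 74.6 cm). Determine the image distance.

For a negative lens, f = -74.6 cm.
Lens equation: 1/v = 1/f − 1/u = 1/(-74.60) − 1/(330) = -0.01340 − 0.003030 = -0.01644, so v = -60.8 cm.
The image is virtual, upright and reduced, on the same side as the object.

60.8 cm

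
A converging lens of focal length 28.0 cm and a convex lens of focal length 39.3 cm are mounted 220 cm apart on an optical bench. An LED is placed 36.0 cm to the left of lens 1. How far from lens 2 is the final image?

Lens 1: 1/d_i1 = 1/f₁ − 1/d_o1 = 1/(28.0) − 1/(36.0) = 0.007937, so d_i1 = 126.0 cm.
The intermediate image is 126.0 cm to the right of lens 1, which is 220 − (126.0) = 94.00 cm to the left of lens 2, so d_o2 = +94.00 cm.
Lens 2: 1/d_i2 = 1/f₂ − 1/d_o2 = 1/(39.3) − 1/(94.00) = 0.01481, so d_i2 = 67.5 cm.
The final image is real, 67.5 cm to the right of lens 2 (overall magnification ≈ 2.5).

67.5 cm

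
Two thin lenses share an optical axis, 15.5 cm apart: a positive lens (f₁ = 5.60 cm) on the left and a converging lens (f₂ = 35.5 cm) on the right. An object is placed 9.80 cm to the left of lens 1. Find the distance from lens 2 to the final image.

Lens 1: 1/d_i1 = 1/f₁ − 1/d_o1 = 1/(5.60) − 1/(9.80) = 0.07653, so d_i1 = 13.07 cm.
The intermediate image is 13.07 cm to the right of lens 1, which is 15.5 − (13.07) = 2.430 cm to the left of lens 2, so d_o2 = +2.430 cm.
Lens 2: 1/d_i2 = 1/f₂ − 1/d_o2 = 1/(35.5) − 1/(2.430) = -0.3834, so d_i2 = -2.61 cm.
The final image is virtual, 2.61 cm to the left of lens 2 (overall magnification ≈ -1.4).

2.61 cm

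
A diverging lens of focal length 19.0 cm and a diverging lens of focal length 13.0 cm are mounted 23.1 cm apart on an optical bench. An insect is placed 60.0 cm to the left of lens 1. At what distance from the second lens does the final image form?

Lens 1 is diverging, so f₁ = −19.0 cm.
Lens 1: 1/d_i1 = 1/f₁ − 1/d_o1 = 1/(-19.0) − 1/(60.0) = -0.06930, so d_i1 = -14.43 cm.
The intermediate image is 14.43 cm to the left of lens 1 (virtual), which is 23.1 − (-14.43) = 37.53 cm to the left of lens 2, so d_o2 = +37.53 cm.
Lens 2 is diverging, so f₂ = −13.0 cm.
Lens 2: 1/d_i2 = 1/f₂ − 1/d_o2 = 1/(-13.0) − 1/(37.53) = -0.1036, so d_i2 = -9.66 cm.
The final image is virtual, 9.66 cm to the left of lens 2 (overall magnification ≈ 0.062).

9.66 cm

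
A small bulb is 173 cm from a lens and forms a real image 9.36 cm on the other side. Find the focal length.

Real image ⇒ d_i = +9.36 cm.
1/f = 1/d_o + 1/d_i = 1/(173) + 1/(9.36) = 0.1126, so f = 8.88 cm.
Since f is positive, the lens is converging.

f = 8.88 cm (converging)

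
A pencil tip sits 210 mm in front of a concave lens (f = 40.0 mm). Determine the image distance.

33.6 mm

For a concave lens, f = -40.0 mm.
Thin-lens equation: 1/d_i = 1/f − 1/d_o = 1/(-40.00) − 1/(210) = -0.02500 − 0.004762 = -0.02976, so d_i = -33.6 mm.
The image is virtual, upright and reduced, on the same side as the object.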